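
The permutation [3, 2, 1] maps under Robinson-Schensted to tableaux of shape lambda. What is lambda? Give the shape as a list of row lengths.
[1, 1, 1]

Row-insert each entry into an empty tableau.

After inserting 3: P = [[3]].
After inserting 2: P = [[2], [3]].
After inserting 1: P = [[1], [2], [3]].

The final insertion tableau P = [[1], [2], [3]] has shape [1, 1, 1].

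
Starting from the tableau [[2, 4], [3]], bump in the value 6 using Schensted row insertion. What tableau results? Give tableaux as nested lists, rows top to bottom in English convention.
[[2, 4, 6], [3]]

6 is larger than every entry of row 1, so it is appended to row 1. The new tableau is [[2, 4, 6], [3]].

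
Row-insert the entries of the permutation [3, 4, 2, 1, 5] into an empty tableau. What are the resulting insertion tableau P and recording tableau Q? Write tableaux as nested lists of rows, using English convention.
Insert each entry of the permutation into P by Schensted row insertion, recording in Q the position of each new cell.

Insert 3: appended to row 1. P = [[3]].
Insert 4: appended to row 1. P = [[3, 4]].
Insert 2: 2 bumps 3 from row 1; 3 starts row 2. P = [[2, 4], [3]].
Insert 1: 1 bumps 2 from row 1; 2 bumps 3 from row 2; 3 starts row 3. P = [[1, 4], [2], [3]].
Insert 5: appended to row 1. P = [[1, 4, 5], [2], [3]].

So P = [[1, 4, 5], [2], [3]], Q = [[1, 2, 5], [3], [4]].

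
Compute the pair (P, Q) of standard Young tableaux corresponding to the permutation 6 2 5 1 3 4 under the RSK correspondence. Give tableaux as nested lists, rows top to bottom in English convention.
P = [[1, 3, 4], [2, 5], [6]], Q = [[1, 3, 6], [2, 5], [4]]

Insert each entry of the permutation into P by Schensted row insertion, recording in Q the position of each new cell.

Insert 6: appended to row 1. P = [[6]], Q = [[1]].
Insert 2: 2 bumps 6 from row 1; 6 starts row 2. P = [[2], [6]], Q = [[1], [2]].
Insert 5: appended to row 1. P = [[2, 5], [6]], Q = [[1, 3], [2]].
Insert 1: 1 bumps 2 from row 1; 2 bumps 6 from row 2; 6 starts row 3. P = [[1, 5], [2], [6]], Q = [[1, 3], [2], [4]].
Insert 3: 3 bumps 5 from row 1; 5 appends to row 2. P = [[1, 3], [2, 5], [6]], Q = [[1, 3], [2, 5], [4]].
Insert 4: appended to row 1. P = [[1, 3, 4], [2, 5], [6]], Q = [[1, 3, 6], [2, 5], [4]].

So P = [[1, 3, 4], [2, 5], [6]], Q = [[1, 3, 6], [2, 5], [4]].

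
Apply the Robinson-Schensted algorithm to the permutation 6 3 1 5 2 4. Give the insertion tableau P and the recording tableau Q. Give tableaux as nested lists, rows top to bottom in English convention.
Insert each entry of the permutation into P by Schensted row insertion, recording in Q the position of each new cell.

Insert 6: appended to row 1. P = [[6]].
Insert 3: 3 bumps 6 from row 1; 6 starts row 2. P = [[3], [6]].
Insert 1: 1 bumps 3 from row 1; 3 bumps 6 from row 2; 6 starts row 3. P = [[1], [3], [6]].
Insert 5: appended to row 1. P = [[1, 5], [3], [6]].
Insert 2: 2 bumps 5 from row 1; 5 appends to row 2. P = [[1, 2], [3, 5], [6]].
Insert 4: appended to row 1. P = [[1, 2, 4], [3, 5], [6]].

So P = [[1, 2, 4], [3, 5], [6]], Q = [[1, 4, 6], [2, 5], [3]].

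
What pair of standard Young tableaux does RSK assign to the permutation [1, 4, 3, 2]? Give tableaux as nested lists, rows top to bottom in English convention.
Insert each entry of the permutation into P by Schensted row insertion, recording in Q the position of each new cell.

Insert 1: appended to row 1. P = [[1]].
Insert 4: appended to row 1. P = [[1, 4]].
Insert 3: 3 bumps 4 from row 1; 4 starts row 2. P = [[1, 3], [4]].
Insert 2: 2 bumps 3 from row 1; 3 bumps 4 from row 2; 4 starts row 3. P = [[1, 2], [3], [4]].

So P = [[1, 2], [3], [4]], Q = [[1, 2], [3], [4]].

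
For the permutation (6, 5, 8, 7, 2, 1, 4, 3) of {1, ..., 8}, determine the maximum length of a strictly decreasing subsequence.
4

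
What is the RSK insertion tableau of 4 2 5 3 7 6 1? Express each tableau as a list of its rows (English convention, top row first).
Insert 4: appended to row 1. P = [[4]].
Insert 2: 2 bumps 4 from row 1; 4 starts row 2. P = [[2], [4]].
Insert 5: appended to row 1. P = [[2, 5], [4]].
Insert 3: 3 bumps 5 from row 1; 5 appends to row 2. P = [[2, 3], [4, 5]].
Insert 7: appended to row 1. P = [[2, 3, 7], [4, 5]].
Insert 6: 6 bumps 7 from row 1; 7 appends to row 2. P = [[2, 3, 6], [4, 5, 7]].
Insert 1: 1 bumps 2 from row 1; 2 bumps 4 from row 2; 4 starts row 3. P = [[1, 3, 6], [2, 5, 7], [4]].

So P = [[1, 3, 6], [2, 5, 7], [4]].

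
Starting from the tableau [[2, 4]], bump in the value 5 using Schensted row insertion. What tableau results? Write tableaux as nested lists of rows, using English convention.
5 is larger than every entry of row 1, so it is appended to row 1. The new tableau is [[2, 4, 5]].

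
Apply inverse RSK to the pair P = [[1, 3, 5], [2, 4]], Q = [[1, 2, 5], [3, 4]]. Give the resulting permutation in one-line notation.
Reverse RSK: for i = n, n-1, ..., 1, locate i in Q, remove the corresponding corner cell from P, and reverse-bump its entry up through P; the value ejected from row 1 is w(i).

So w = 2 4 1 3 5.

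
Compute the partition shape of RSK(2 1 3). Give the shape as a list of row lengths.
Row-insert each entry into an empty tableau.

After inserting 2: P = [[2]].
After inserting 1: P = [[1], [2]].
After inserting 3: P = [[1, 3], [2]].

The final insertion tableau P = [[1, 3], [2]] has shape [2, 1].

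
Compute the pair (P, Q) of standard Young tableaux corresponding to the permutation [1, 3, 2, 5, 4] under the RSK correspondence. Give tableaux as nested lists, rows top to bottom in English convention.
P = [[1, 2, 4], [3, 5]], Q = [[1, 2, 4], [3, 5]]

Insert each entry of the permutation into P by Schensted row insertion, recording in Q the position of each new cell.

Insert 1: appended to row 1. P = [[1]], Q = [[1]].
Insert 3: appended to row 1. P = [[1, 3]], Q = [[1, 2]].
Insert 2: 2 bumps 3 from row 1; 3 starts row 2. P = [[1, 2], [3]], Q = [[1, 2], [3]].
Insert 5: appended to row 1. P = [[1, 2, 5], [3]], Q = [[1, 2, 4], [3]].
Insert 4: 4 bumps 5 from row 1; 5 appends to row 2. P = [[1, 2, 4], [3, 5]], Q = [[1, 2, 4], [3, 5]].

So P = [[1, 2, 4], [3, 5]], Q = [[1, 2, 4], [3, 5]].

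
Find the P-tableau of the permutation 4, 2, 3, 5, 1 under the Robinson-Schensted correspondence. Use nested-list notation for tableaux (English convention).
Insert 4: appended to row 1. P = [[4]].
Insert 2: 2 bumps 4 from row 1; 4 starts row 2. P = [[2], [4]].
Insert 3: appended to row 1. P = [[2, 3], [4]].
Insert 5: appended to row 1. P = [[2, 3, 5], [4]].
Insert 1: 1 bumps 2 from row 1; 2 bumps 4 from row 2; 4 starts row 3. P = [[1, 3, 5], [2], [4]].

So P = [[1, 3, 5], [2], [4]].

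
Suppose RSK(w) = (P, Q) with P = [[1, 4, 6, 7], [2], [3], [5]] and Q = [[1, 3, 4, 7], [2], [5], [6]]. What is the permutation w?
Reverse the RSK construction: for i from n down to 1, find the cell of Q containing i, remove the entry at that cell from P, and reverse-bump it up through P; the value ejected from row 1 is w(i).

Step i=7: Q has 7 at row 1, column 4; remove that cell from P, ejecting 7. So w(7) = 7. P is now [[1, 4, 6], [2], [3], [5]].
Step i=6: Q has 6 at row 4, column 1; remove 5 from row 4 of P and reverse-bump: 5 enters row 3 and ejects 3; 3 enters row 2 and ejects 2; 2 enters row 1 and ejects 1. So w(6) = 1. P is now [[2, 4, 6], [3], [5]].
Step i=5: Q has 5 at row 3, column 1; remove 5 from row 3 of P and reverse-bump: 5 enters row 2 and ejects 3; 3 enters row 1 and ejects 2. So w(5) = 2. P is now [[3, 4, 6], [5]].
Step i=4: Q has 4 at row 1, column 3; remove that cell from P, ejecting 6. So w(4) = 6. P is now [[3, 4], [5]].
Step i=3: Q has 3 at row 1, column 2; remove that cell from P, ejecting 4. So w(3) = 4. P is now [[3], [5]].
Step i=2: Q has 2 at row 2, column 1; remove 5 from row 2 of P and reverse-bump: 5 enters row 1 and ejects 3. So w(2) = 3. P is now [[5]].
Step i=1: Q has 1 at row 1, column 1; remove that cell from P, ejecting 5. So w(1) = 5. P is now [].

So w = 5 3 4 6 2 1 7.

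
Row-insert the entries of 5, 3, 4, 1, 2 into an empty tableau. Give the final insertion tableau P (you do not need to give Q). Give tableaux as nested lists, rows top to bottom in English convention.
P = [[1, 2], [3, 4], [5]]

Insert 5: appended to row 1. P = [[5]].
Insert 3: 3 bumps 5 from row 1; 5 starts row 2. P = [[3], [5]].
Insert 4: appended to row 1. P = [[3, 4], [5]].
Insert 1: 1 bumps 3 from row 1; 3 bumps 5 from row 2; 5 starts row 3. P = [[1, 4], [3], [5]].
Insert 2: 2 bumps 4 from row 1; 4 appends to row 2. P = [[1, 2], [3, 4], [5]].

So P = [[1, 2], [3, 4], [5]].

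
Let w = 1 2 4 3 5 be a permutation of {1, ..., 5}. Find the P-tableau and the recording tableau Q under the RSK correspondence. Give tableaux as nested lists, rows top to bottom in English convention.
Insert each entry of the permutation into P by Schensted row insertion, recording in Q the position of each new cell.

Insert 1: appended to row 1. P = [[1]], Q = [[1]].
Insert 2: appended to row 1. P = [[1, 2]], Q = [[1, 2]].
Insert 4: appended to row 1. P = [[1, 2, 4]], Q = [[1, 2, 3]].
Insert 3: 3 bumps 4 from row 1; 4 starts row 2. P = [[1, 2, 3], [4]], Q = [[1, 2, 3], [4]].
Insert 5: appended to row 1. P = [[1, 2, 3, 5], [4]], Q = [[1, 2, 3, 5], [4]].

So P = [[1, 2, 3, 5], [4]], Q = [[1, 2, 3, 5], [4]].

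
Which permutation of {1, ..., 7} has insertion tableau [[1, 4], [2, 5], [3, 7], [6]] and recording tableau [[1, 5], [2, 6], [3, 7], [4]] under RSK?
6 3 2 1 7 5 4

Reverse the RSK construction: for i from n down to 1, find the cell of Q containing i, remove the entry at that cell from P, and reverse-bump it up through P; the value ejected from row 1 is w(i).

Step i=7: Q has 7 at row 3, column 2; remove 7 from row 3 of P and reverse-bump: 7 enters row 2 and ejects 5; 5 enters row 1 and ejects 4. So w(7) = 4. P is now [[1, 5], [2, 7], [3], [6]].
Step i=6: Q has 6 at row 2, column 2; remove 7 from row 2 of P and reverse-bump: 7 enters row 1 and ejects 5. So w(6) = 5. P is now [[1, 7], [2], [3], [6]].
Step i=5: Q has 5 at row 1, column 2; remove that cell from P, ejecting 7. So w(5) = 7. P is now [[1], [2], [3], [6]].
Step i=4: Q has 4 at row 4, column 1; remove 6 from row 4 of P and reverse-bump: 6 enters row 3 and ejects 3; 3 enters row 2 and ejects 2; 2 enters row 1 and ejects 1. So w(4) = 1. P is now [[2], [3], [6]].
Step i=3: Q has 3 at row 3, column 1; remove 6 from row 3 of P and reverse-bump: 6 enters row 2 and ejects 3; 3 enters row 1 and ejects 2. So w(3) = 2. P is now [[3], [6]].
Step i=2: Q has 2 at row 2, column 1; remove 6 from row 2 of P and reverse-bump: 6 enters row 1 and ejects 3. So w(2) = 3. P is now [[6]].
Step i=1: Q has 1 at row 1, column 1; remove that cell from P, ejecting 6. So w(1) = 6. P is now [].

So w = 6 3 2 1 7 5 4.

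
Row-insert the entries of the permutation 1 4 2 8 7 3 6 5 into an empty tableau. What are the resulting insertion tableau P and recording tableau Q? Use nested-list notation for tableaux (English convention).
Insert each entry of the permutation into P by Schensted row insertion, recording in Q the position of each new cell.

After inserting 1: P = [[1]].
After inserting 4: P = [[1, 4]].
After inserting 2: P = [[1, 2], [4]].
After inserting 8: P = [[1, 2, 8], [4]].
After inserting 7: P = [[1, 2, 7], [4, 8]].
After inserting 3: P = [[1, 2, 3], [4, 7], [8]].
After inserting 6: P = [[1, 2, 3, 6], [4, 7], [8]].
After inserting 5: P = [[1, 2, 3, 5], [4, 6], [7], [8]].

So P = [[1, 2, 3, 5], [4, 6], [7], [8]], Q = [[1, 2, 4, 7], [3, 5], [6], [8]].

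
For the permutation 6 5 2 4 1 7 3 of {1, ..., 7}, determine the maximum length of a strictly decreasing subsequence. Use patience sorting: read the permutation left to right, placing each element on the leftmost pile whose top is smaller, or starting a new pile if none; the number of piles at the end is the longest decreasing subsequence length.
4

6: new pile. tops = [6]
5: new pile. tops = [6, 5]
2: new pile. tops = [6, 5, 2]
4: onto pile 3 (replacing 2). tops = [6, 5, 4]
1: new pile. tops = [6, 5, 4, 1]
7: onto pile 1 (replacing 6). tops = [7, 5, 4, 1]
3: onto pile 4 (replacing 1). tops = [7, 5, 4, 3]

4 piles, so the longest decreasing subsequence has length 4.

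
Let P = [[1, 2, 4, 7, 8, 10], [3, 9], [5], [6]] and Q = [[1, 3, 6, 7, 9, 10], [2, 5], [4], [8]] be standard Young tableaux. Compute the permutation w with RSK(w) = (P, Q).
6 5 9 1 3 4 7 2 8 10

Reverse the RSK construction: for i from n down to 1, find the cell of Q containing i, remove the entry at that cell from P, and reverse-bump it up through P; the value ejected from row 1 is w(i).

Step i=10: Q has 10 at row 1, column 6; remove that cell from P, ejecting 10. So w(10) = 10. P is now [[1, 2, 4, 7, 8], [3, 9], [5], [6]].
Step i=9: Q has 9 at row 1, column 5; remove that cell from P, ejecting 8. So w(9) = 8. P is now [[1, 2, 4, 7], [3, 9], [5], [6]].
Step i=8: Q has 8 at row 4, column 1; remove 6 from row 4 of P and reverse-bump: 6 enters row 3 and ejects 5; 5 enters row 2 and ejects 3; 3 enters row 1 and ejects 2. So w(8) = 2. P is now [[1, 3, 4, 7], [5, 9], [6]].
Step i=7: Q has 7 at row 1, column 4; remove that cell from P, ejecting 7. So w(7) = 7. P is now [[1, 3, 4], [5, 9], [6]].
Step i=6: Q has 6 at row 1, column 3; remove that cell from P, ejecting 4. So w(6) = 4. P is now [[1, 3], [5, 9], [6]].
Step i=5: Q has 5 at row 2, column 2; remove 9 from row 2 of P and reverse-bump: 9 enters row 1 and ejects 3. So w(5) = 3. P is now [[1, 9], [5], [6]].
Step i=4: Q has 4 at row 3, column 1; remove 6 from row 3 of P and reverse-bump: 6 enters row 2 and ejects 5; 5 enters row 1 and ejects 1. So w(4) = 1. P is now [[5, 9], [6]].
Step i=3: Q has 3 at row 1, column 2; remove that cell from P, ejecting 9. So w(3) = 9. P is now [[5], [6]].
Step i=2: Q has 2 at row 2, column 1; remove 6 from row 2 of P and reverse-bump: 6 enters row 1 and ejects 5. So w(2) = 5. P is now [[6]].
Step i=1: Q has 1 at row 1, column 1; remove that cell from P, ejecting 6. So w(1) = 6. P is now [].

So w = 6 5 9 1 3 4 7 2 8 10.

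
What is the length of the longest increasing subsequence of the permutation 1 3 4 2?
3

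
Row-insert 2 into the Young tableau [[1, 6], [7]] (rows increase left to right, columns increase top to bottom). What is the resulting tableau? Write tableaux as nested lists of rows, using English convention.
[[1, 2], [6], [7]]

In row 1, 2 replaces 6 (the leftmost entry greater than 2); 6 is bumped to row 2. In row 2, 6 replaces 7 (the leftmost entry greater than 6); 7 is bumped to row 3. 7 starts a new row 3. The new tableau is [[1, 2], [6], [7]].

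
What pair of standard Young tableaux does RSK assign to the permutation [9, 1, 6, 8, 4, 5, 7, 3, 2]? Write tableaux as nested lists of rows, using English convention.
Insert each entry of the permutation into P by Schensted row insertion, recording in Q the position of each new cell.

Insert 9: appended to row 1. P = [[9]], Q = [[1]].
Insert 1: 1 bumps 9 from row 1; 9 starts row 2. P = [[1], [9]], Q = [[1], [2]].
Insert 6: appended to row 1. P = [[1, 6], [9]], Q = [[1, 3], [2]].
Insert 8: appended to row 1. P = [[1, 6, 8], [9]], Q = [[1, 3, 4], [2]].
Insert 4: 4 bumps 6 from row 1; 6 bumps 9 from row 2; 9 starts row 3. P = [[1, 4, 8], [6], [9]], Q = [[1, 3, 4], [2], [5]].
Insert 5: 5 bumps 8 from row 1; 8 appends to row 2. P = [[1, 4, 5], [6, 8], [9]], Q = [[1, 3, 4], [2, 6], [5]].
Insert 7: appended to row 1. P = [[1, 4, 5, 7], [6, 8], [9]], Q = [[1, 3, 4, 7], [2, 6], [5]].
Insert 3: 3 bumps 4 from row 1; 4 bumps 6 from row 2; 6 bumps 9 from row 3; 9 starts row 4. P = [[1, 3, 5, 7], [4, 8], [6], [9]], Q = [[1, 3, 4, 7], [2, 6], [5], [8]].
Insert 2: 2 bumps 3 from row 1; 3 bumps 4 from row 2; 4 bumps 6 from row 3; 6 bumps 9 from row 4; 9 starts row 5. P = [[1, 2, 5, 7], [3, 8], [4], [6], [9]], Q = [[1, 3, 4, 7], [2, 6], [5], [8], [9]].

So P = [[1, 2, 5, 7], [3, 8], [4], [6], [9]], Q = [[1, 3, 4, 7], [2, 6], [5], [8], [9]].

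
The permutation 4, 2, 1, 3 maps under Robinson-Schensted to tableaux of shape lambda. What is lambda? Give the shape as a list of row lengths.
RSK row insertion gives P = [[1, 3], [2], [4]], which has shape [2, 1, 1].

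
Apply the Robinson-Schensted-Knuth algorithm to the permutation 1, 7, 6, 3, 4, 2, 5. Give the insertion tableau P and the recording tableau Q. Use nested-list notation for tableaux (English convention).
P = [[1, 2, 4, 5], [3], [6], [7]], Q = [[1, 2, 5, 7], [3], [4], [6]]

Insert each entry of the permutation into P by Schensted row insertion, recording in Q the position of each new cell.

Insert 1: appended to row 1. P = [[1]].
Insert 7: appended to row 1. P = [[1, 7]].
Insert 6: 6 bumps 7 from row 1; 7 starts row 2. P = [[1, 6], [7]].
Insert 3: 3 bumps 6 from row 1; 6 bumps 7 from row 2; 7 starts row 3. P = [[1, 3], [6], [7]].
Insert 4: appended to row 1. P = [[1, 3, 4], [6], [7]].
Insert 2: 2 bumps 3 from row 1; 3 bumps 6 from row 2; 6 bumps 7 from row 3; 7 starts row 4. P = [[1, 2, 4], [3], [6], [7]].
Insert 5: appended to row 1. P = [[1, 2, 4, 5], [3], [6], [7]].

So P = [[1, 2, 4, 5], [3], [6], [7]], Q = [[1, 2, 5, 7], [3], [4], [6]].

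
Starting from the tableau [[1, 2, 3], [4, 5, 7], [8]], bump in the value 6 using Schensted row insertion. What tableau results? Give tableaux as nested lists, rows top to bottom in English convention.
6 is larger than every entry of row 1, so it is appended to row 1. The new tableau is [[1, 2, 3, 6], [4, 5, 7], [8]].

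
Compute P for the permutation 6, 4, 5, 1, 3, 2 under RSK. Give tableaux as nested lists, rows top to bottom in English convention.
Insert 6: appended to row 1. P = [[6]].
Insert 4: 4 bumps 6 from row 1; 6 starts row 2. P = [[4], [6]].
Insert 5: appended to row 1. P = [[4, 5], [6]].
Insert 1: 1 bumps 4 from row 1; 4 bumps 6 from row 2; 6 starts row 3. P = [[1, 5], [4], [6]].
Insert 3: 3 bumps 5 from row 1; 5 appends to row 2. P = [[1, 3], [4, 5], [6]].
Insert 2: 2 bumps 3 from row 1; 3 bumps 4 from row 2; 4 bumps 6 from row 3; 6 starts row 4. P = [[1, 2], [3, 5], [4], [6]].

So P = [[1, 2], [3, 5], [4], [6]].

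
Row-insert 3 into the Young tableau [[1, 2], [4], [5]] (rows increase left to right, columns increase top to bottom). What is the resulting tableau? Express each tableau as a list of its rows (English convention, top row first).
3 is larger than every entry of row 1, so it is appended to row 1. The new tableau is [[1, 2, 3], [4], [5]].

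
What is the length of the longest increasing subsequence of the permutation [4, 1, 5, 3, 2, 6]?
3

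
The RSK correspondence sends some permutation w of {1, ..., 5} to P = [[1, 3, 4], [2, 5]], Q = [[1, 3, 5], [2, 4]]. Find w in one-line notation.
Reverse the RSK construction: for i from n down to 1, find the cell of Q containing i, remove the entry at that cell from P, and reverse-bump it up through P; the value ejected from row 1 is w(i).

Step i=5: Q has 5 at row 1, column 3; remove that cell from P, ejecting 4. So w(5) = 4. P is now [[1, 3], [2, 5]].
Step i=4: Q has 4 at row 2, column 2; remove 5 from row 2 of P and reverse-bump: 5 enters row 1 and ejects 3. So w(4) = 3. P is now [[1, 5], [2]].
Step i=3: Q has 3 at row 1, column 2; remove that cell from P, ejecting 5. So w(3) = 5. P is now [[1], [2]].
Step i=2: Q has 2 at row 2, column 1; remove 2 from row 2 of P and reverse-bump: 2 enters row 1 and ejects 1. So w(2) = 1. P is now [[2]].
Step i=1: Q has 1 at row 1, column 1; remove that cell from P, ejecting 2. So w(1) = 2. P is now [].

So w = 2 1 5 3 4.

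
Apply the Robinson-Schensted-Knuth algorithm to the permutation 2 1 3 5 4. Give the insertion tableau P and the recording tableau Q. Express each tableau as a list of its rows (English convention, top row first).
Insert each entry of the permutation into P by Schensted row insertion, recording in Q the position of each new cell.

After inserting 2: P = [[2]].
After inserting 1: P = [[1], [2]].
After inserting 3: P = [[1, 3], [2]].
After inserting 5: P = [[1, 3, 5], [2]].
After inserting 4: P = [[1, 3, 4], [2, 5]].

So P = [[1, 3, 4], [2, 5]], Q = [[1, 3, 4], [2, 5]].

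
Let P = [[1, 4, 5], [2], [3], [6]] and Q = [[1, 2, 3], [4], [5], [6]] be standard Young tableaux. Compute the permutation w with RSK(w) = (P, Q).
Reverse the RSK construction: for i from n down to 1, find the cell of Q containing i, remove the entry at that cell from P, and reverse-bump it up through P; the value ejected from row 1 is w(i).

Step i=6: Q has 6 at row 4, column 1; remove 6 from row 4 of P and reverse-bump: 6 enters row 3 and ejects 3; 3 enters row 2 and ejects 2; 2 enters row 1 and ejects 1. So w(6) = 1. P is now [[2, 4, 5], [3], [6]].
Step i=5: Q has 5 at row 3, column 1; remove 6 from row 3 of P and reverse-bump: 6 enters row 2 and ejects 3; 3 enters row 1 and ejects 2. So w(5) = 2. P is now [[3, 4, 5], [6]].
Step i=4: Q has 4 at row 2, column 1; remove 6 from row 2 of P and reverse-bump: 6 enters row 1 and ejects 5. So w(4) = 5. P is now [[3, 4, 6]].
Step i=3: Q has 3 at row 1, column 3; remove that cell from P, ejecting 6. So w(3) = 6. P is now [[3, 4]].
Step i=2: Q has 2 at row 1, column 2; remove that cell from P, ejecting 4. So w(2) = 4. P is now [[3]].
Step i=1: Q has 1 at row 1, column 1; remove that cell from P, ejecting 3. So w(1) = 3. P is now [].

So w = 3 4 6 5 2 1.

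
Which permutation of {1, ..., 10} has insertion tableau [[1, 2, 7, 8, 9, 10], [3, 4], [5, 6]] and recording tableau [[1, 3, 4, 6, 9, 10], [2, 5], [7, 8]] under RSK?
5 3 6 7 4 8 1 2 9 10

Reverse the RSK construction: for i from n down to 1, find the cell of Q containing i, remove the entry at that cell from P, and reverse-bump it up through P; the value ejected from row 1 is w(i).

Step i=10: Q has 10 at row 1, column 6; remove that cell from P, ejecting 10. So w(10) = 10. P is now [[1, 2, 7, 8, 9], [3, 4], [5, 6]].
Step i=9: Q has 9 at row 1, column 5; remove that cell from P, ejecting 9. So w(9) = 9. P is now [[1, 2, 7, 8], [3, 4], [5, 6]].
Step i=8: Q has 8 at row 3, column 2; remove 6 from row 3 of P and reverse-bump: 6 enters row 2 and ejects 4; 4 enters row 1 and ejects 2. So w(8) = 2. P is now [[1, 4, 7, 8], [3, 6], [5]].
Step i=7: Q has 7 at row 3, column 1; remove 5 from row 3 of P and reverse-bump: 5 enters row 2 and ejects 3; 3 enters row 1 and ejects 1. So w(7) = 1. P is now [[3, 4, 7, 8], [5, 6]].
Step i=6: Q has 6 at row 1, column 4; remove that cell from P, ejecting 8. So w(6) = 8. P is now [[3, 4, 7], [5, 6]].
Step i=5: Q has 5 at row 2, column 2; remove 6 from row 2 of P and reverse-bump: 6 enters row 1 and ejects 4. So w(5) = 4. P is now [[3, 6, 7], [5]].
Step i=4: Q has 4 at row 1, column 3; remove that cell from P, ejecting 7. So w(4) = 7. P is now [[3, 6], [5]].
Step i=3: Q has 3 at row 1, column 2; remove that cell from P, ejecting 6. So w(3) = 6. P is now [[3], [5]].
Step i=2: Q has 2 at row 2, column 1; remove 5 from row 2 of P and reverse-bump: 5 enters row 1 and ejects 3. So w(2) = 3. P is now [[5]].
Step i=1: Q has 1 at row 1, column 1; remove that cell from P, ejecting 5. So w(1) = 5. P is now [].

So w = 5 3 6 7 4 8 1 2 9 10.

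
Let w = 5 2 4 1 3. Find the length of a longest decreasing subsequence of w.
3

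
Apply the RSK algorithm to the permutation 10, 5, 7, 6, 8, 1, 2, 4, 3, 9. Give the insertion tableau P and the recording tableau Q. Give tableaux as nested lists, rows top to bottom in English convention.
P = [[1, 2, 3, 9], [4, 6, 8], [5], [7], [10]], Q = [[1, 3, 5, 10], [2, 7, 8], [4], [6], [9]]

Insert each entry of the permutation into P by Schensted row insertion, recording in Q the position of each new cell.

Insert 10: appended to row 1. P = [[10]].
Insert 5: 5 bumps 10 from row 1; 10 starts row 2. P = [[5], [10]].
Insert 7: appended to row 1. P = [[5, 7], [10]].
Insert 6: 6 bumps 7 from row 1; 7 bumps 10 from row 2; 10 starts row 3. P = [[5, 6], [7], [10]].
Insert 8: appended to row 1. P = [[5, 6, 8], [7], [10]].
Insert 1: 1 bumps 5 from row 1; 5 bumps 7 from row 2; 7 bumps 10 from row 3; 10 starts row 4. P = [[1, 6, 8], [5], [7], [10]].
Insert 2: 2 bumps 6 from row 1; 6 appends to row 2. P = [[1, 2, 8], [5, 6], [7], [10]].
Insert 4: 4 bumps 8 from row 1; 8 appends to row 2. P = [[1, 2, 4], [5, 6, 8], [7], [10]].
Insert 3: 3 bumps 4 from row 1; 4 bumps 5 from row 2; 5 bumps 7 from row 3; 7 bumps 10 from row 4; 10 starts row 5. P = [[1, 2, 3], [4, 6, 8], [5], [7], [10]].
Insert 9: appended to row 1. P = [[1, 2, 3, 9], [4, 6, 8], [5], [7], [10]].

So P = [[1, 2, 3, 9], [4, 6, 8], [5], [7], [10]], Q = [[1, 3, 5, 10], [2, 7, 8], [4], [6], [9]].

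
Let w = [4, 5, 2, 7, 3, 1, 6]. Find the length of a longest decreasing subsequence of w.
3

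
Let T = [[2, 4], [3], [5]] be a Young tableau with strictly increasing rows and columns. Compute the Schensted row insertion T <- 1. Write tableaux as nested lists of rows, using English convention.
[[1, 4], [2], [3], [5]]

In row 1, 1 replaces 2 (the leftmost entry greater than 1); 2 is bumped to row 2. In row 2, 2 replaces 3 (the leftmost entry greater than 2); 3 is bumped to row 3. In row 3, 3 replaces 5 (the leftmost entry greater than 3); 5 is bumped to row 4. 5 starts a new row 4. The new tableau is [[1, 4], [2], [3], [5]].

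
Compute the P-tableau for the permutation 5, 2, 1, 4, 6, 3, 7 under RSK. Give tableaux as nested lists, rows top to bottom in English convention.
P = [[1, 3, 6, 7], [2, 4], [5]]

Insert 5: appended to row 1. P = [[5]].
Insert 2: 2 bumps 5 from row 1; 5 starts row 2. P = [[2], [5]].
Insert 1: 1 bumps 2 from row 1; 2 bumps 5 from row 2; 5 starts row 3. P = [[1], [2], [5]].
Insert 4: appended to row 1. P = [[1, 4], [2], [5]].
Insert 6: appended to row 1. P = [[1, 4, 6], [2], [5]].
Insert 3: 3 bumps 4 from row 1; 4 appends to row 2. P = [[1, 3, 6], [2, 4], [5]].
Insert 7: appended to row 1. P = [[1, 3, 6, 7], [2, 4], [5]].

So P = [[1, 3, 6, 7], [2, 4], [5]].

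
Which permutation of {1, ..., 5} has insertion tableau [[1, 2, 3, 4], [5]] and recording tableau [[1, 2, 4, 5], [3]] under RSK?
1 5 2 3 4

Reverse the RSK construction: for i from n down to 1, find the cell of Q containing i, remove the entry at that cell from P, and reverse-bump it up through P; the value ejected from row 1 is w(i).

Step i=5: Q has 5 at row 1, column 4; remove that cell from P, ejecting 4. So w(5) = 4. P is now [[1, 2, 3], [5]].
Step i=4: Q has 4 at row 1, column 3; remove that cell from P, ejecting 3. So w(4) = 3. P is now [[1, 2], [5]].
Step i=3: Q has 3 at row 2, column 1; remove 5 from row 2 of P and reverse-bump: 5 enters row 1 and ejects 2. So w(3) = 2. P is now [[1, 5]].
Step i=2: Q has 2 at row 1, column 2; remove that cell from P, ejecting 5. So w(2) = 5. P is now [[1]].
Step i=1: Q has 1 at row 1, column 1; remove that cell from P, ejecting 1. So w(1) = 1. P is now [].

So w = 1 5 2 3 4.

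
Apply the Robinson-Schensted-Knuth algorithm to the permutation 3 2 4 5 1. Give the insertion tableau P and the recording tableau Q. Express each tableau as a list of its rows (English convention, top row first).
Insert each entry of the permutation into P by Schensted row insertion, recording in Q the position of each new cell.

Insert 3: appended to row 1. P = [[3]], Q = [[1]].
Insert 2: 2 bumps 3 from row 1; 3 starts row 2. P = [[2], [3]], Q = [[1], [2]].
Insert 4: appended to row 1. P = [[2, 4], [3]], Q = [[1, 3], [2]].
Insert 5: appended to row 1. P = [[2, 4, 5], [3]], Q = [[1, 3, 4], [2]].
Insert 1: 1 bumps 2 from row 1; 2 bumps 3 from row 2; 3 starts row 3. P = [[1, 4, 5], [2], [3]], Q = [[1, 3, 4], [2], [5]].

So P = [[1, 4, 5], [2], [3]], Q = [[1, 3, 4], [2], [5]].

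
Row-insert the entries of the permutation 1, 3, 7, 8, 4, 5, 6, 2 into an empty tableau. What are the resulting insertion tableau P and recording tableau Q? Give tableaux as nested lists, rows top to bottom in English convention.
Insert each entry of the permutation into P by Schensted row insertion, recording in Q the position of each new cell.

Insert 1: appended to row 1. P = [[1]].
Insert 3: appended to row 1. P = [[1, 3]].
Insert 7: appended to row 1. P = [[1, 3, 7]].
Insert 8: appended to row 1. P = [[1, 3, 7, 8]].
Insert 4: 4 bumps 7 from row 1; 7 starts row 2. P = [[1, 3, 4, 8], [7]].
Insert 5: 5 bumps 8 from row 1; 8 appends to row 2. P = [[1, 3, 4, 5], [7, 8]].
Insert 6: appended to row 1. P = [[1, 3, 4, 5, 6], [7, 8]].
Insert 2: 2 bumps 3 from row 1; 3 bumps 7 from row 2; 7 starts row 3. P = [[1, 2, 4, 5, 6], [3, 8], [7]].

So P = [[1, 2, 4, 5, 6], [3, 8], [7]], Q = [[1, 2, 3, 4, 7], [5, 6], [8]].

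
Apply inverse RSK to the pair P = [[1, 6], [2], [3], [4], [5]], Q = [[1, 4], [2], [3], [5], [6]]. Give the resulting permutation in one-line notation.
Reverse the RSK construction: for i from n down to 1, find the cell of Q containing i, remove the entry at that cell from P, and reverse-bump it up through P; the value ejected from row 1 is w(i).

Step i=6: Q has 6 at row 5, column 1; remove 5 from row 5 of P and reverse-bump: 5 enters row 4 and ejects 4; 4 enters row 3 and ejects 3; 3 enters row 2 and ejects 2; 2 enters row 1 and ejects 1. So w(6) = 1. P is now [[2, 6], [3], [4], [5]].
Step i=5: Q has 5 at row 4, column 1; remove 5 from row 4 of P and reverse-bump: 5 enters row 3 and ejects 4; 4 enters row 2 and ejects 3; 3 enters row 1 and ejects 2. So w(5) = 2. P is now [[3, 6], [4], [5]].
Step i=4: Q has 4 at row 1, column 2; remove that cell from P, ejecting 6. So w(4) = 6. P is now [[3], [4], [5]].
Step i=3: Q has 3 at row 3, column 1; remove 5 from row 3 of P and reverse-bump: 5 enters row 2 and ejects 4; 4 enters row 1 and ejects 3. So w(3) = 3. P is now [[4], [5]].
Step i=2: Q has 2 at row 2, column 1; remove 5 from row 2 of P and reverse-bump: 5 enters row 1 and ejects 4. So w(2) = 4. P is now [[5]].
Step i=1: Q has 1 at row 1, column 1; remove that cell from P, ejecting 5. So w(1) = 5. P is now [].

So w = 5 4 3 6 2 1.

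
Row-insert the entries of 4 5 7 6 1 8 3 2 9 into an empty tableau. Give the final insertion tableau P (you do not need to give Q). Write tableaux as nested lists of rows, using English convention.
P = [[1, 2, 6, 8, 9], [3, 5], [4], [7]]

Insert 4: appended to row 1. P = [[4]].
Insert 5: appended to row 1. P = [[4, 5]].
Insert 7: appended to row 1. P = [[4, 5, 7]].
Insert 6: 6 bumps 7 from row 1; 7 starts row 2. P = [[4, 5, 6], [7]].
Insert 1: 1 bumps 4 from row 1; 4 bumps 7 from row 2; 7 starts row 3. P = [[1, 5, 6], [4], [7]].
Insert 8: appended to row 1. P = [[1, 5, 6, 8], [4], [7]].
Insert 3: 3 bumps 5 from row 1; 5 appends to row 2. P = [[1, 3, 6, 8], [4, 5], [7]].
Insert 2: 2 bumps 3 from row 1; 3 bumps 4 from row 2; 4 bumps 7 from row 3; 7 starts row 4. P = [[1, 2, 6, 8], [3, 5], [4], [7]].
Insert 9: appended to row 1. P = [[1, 2, 6, 8, 9], [3, 5], [4], [7]].

So P = [[1, 2, 6, 8, 9], [3, 5], [4], [7]].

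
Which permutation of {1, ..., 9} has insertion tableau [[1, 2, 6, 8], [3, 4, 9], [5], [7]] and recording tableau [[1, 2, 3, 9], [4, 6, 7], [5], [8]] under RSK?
3 7 9 5 1 4 6 2 8

Reverse the RSK construction: for i from n down to 1, find the cell of Q containing i, remove the entry at that cell from P, and reverse-bump it up through P; the value ejected from row 1 is w(i).

Step i=9: Q has 9 at row 1, column 4; remove that cell from P, ejecting 8. So w(9) = 8. P is now [[1, 2, 6], [3, 4, 9], [5], [7]].
Step i=8: Q has 8 at row 4, column 1; remove 7 from row 4 of P and reverse-bump: 7 enters row 3 and ejects 5; 5 enters row 2 and ejects 4; 4 enters row 1 and ejects 2. So w(8) = 2. P is now [[1, 4, 6], [3, 5, 9], [7]].
Step i=7: Q has 7 at row 2, column 3; remove 9 from row 2 of P and reverse-bump: 9 enters row 1 and ejects 6. So w(7) = 6. P is now [[1, 4, 9], [3, 5], [7]].
Step i=6: Q has 6 at row 2, column 2; remove 5 from row 2 of P and reverse-bump: 5 enters row 1 and ejects 4. So w(6) = 4. P is now [[1, 5, 9], [3], [7]].
Step i=5: Q has 5 at row 3, column 1; remove 7 from row 3 of P and reverse-bump: 7 enters row 2 and ejects 3; 3 enters row 1 and ejects 1. So w(5) = 1. P is now [[3, 5, 9], [7]].
Step i=4: Q has 4 at row 2, column 1; remove 7 from row 2 of P and reverse-bump: 7 enters row 1 and ejects 5. So w(4) = 5. P is now [[3, 7, 9]].
Step i=3: Q has 3 at row 1, column 3; remove that cell from P, ejecting 9. So w(3) = 9. P is now [[3, 7]].
Step i=2: Q has 2 at row 1, column 2; remove that cell from P, ejecting 7. So w(2) = 7. P is now [[3]].
Step i=1: Q has 1 at row 1, column 1; remove that cell from P, ejecting 3. So w(1) = 3. P is now [].

So w = 3 7 9 5 1 4 6 2 8.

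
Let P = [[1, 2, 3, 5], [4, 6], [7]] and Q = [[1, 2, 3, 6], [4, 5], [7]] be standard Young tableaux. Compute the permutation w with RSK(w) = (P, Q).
Reverse RSK: for i = n, n-1, ..., 1, locate i in Q, remove the corresponding corner cell from P, and reverse-bump its entry up through P; the value ejected from row 1 is w(i).

So w = 1 4 7 2 3 6 5.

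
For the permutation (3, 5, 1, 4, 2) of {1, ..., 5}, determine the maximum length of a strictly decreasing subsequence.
3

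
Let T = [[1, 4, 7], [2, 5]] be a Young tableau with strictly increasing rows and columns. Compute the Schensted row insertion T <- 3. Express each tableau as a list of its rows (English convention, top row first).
[[1, 3, 7], [2, 4], [5]]

In row 1, 3 replaces 4 (the leftmost entry greater than 3); 4 is bumped to row 2. In row 2, 4 replaces 5 (the leftmost entry greater than 4); 5 is bumped to row 3. 5 starts a new row 3. The new tableau is [[1, 3, 7], [2, 4], [5]].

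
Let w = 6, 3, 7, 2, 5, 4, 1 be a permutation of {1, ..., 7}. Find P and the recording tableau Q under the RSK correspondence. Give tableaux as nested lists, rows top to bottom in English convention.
Insert each entry of the permutation into P by Schensted row insertion, recording in Q the position of each new cell.

Insert 6: appended to row 1. P = [[6]].
Insert 3: 3 bumps 6 from row 1; 6 starts row 2. P = [[3], [6]].
Insert 7: appended to row 1. P = [[3, 7], [6]].
Insert 2: 2 bumps 3 from row 1; 3 bumps 6 from row 2; 6 starts row 3. P = [[2, 7], [3], [6]].
Insert 5: 5 bumps 7 from row 1; 7 appends to row 2. P = [[2, 5], [3, 7], [6]].
Insert 4: 4 bumps 5 from row 1; 5 bumps 7 from row 2; 7 appends to row 3. P = [[2, 4], [3, 5], [6, 7]].
Insert 1: 1 bumps 2 from row 1; 2 bumps 3 from row 2; 3 bumps 6 from row 3; 6 starts row 4. P = [[1, 4], [2, 5], [3, 7], [6]].

So P = [[1, 4], [2, 5], [3, 7], [6]], Q = [[1, 3], [2, 5], [4, 6], [7]].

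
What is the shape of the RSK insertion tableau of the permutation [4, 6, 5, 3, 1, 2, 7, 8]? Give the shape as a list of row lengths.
Row-insert each entry into an empty tableau.

After inserting 4: P = [[4]].
After inserting 6: P = [[4, 6]].
After inserting 5: P = [[4, 5], [6]].
After inserting 3: P = [[3, 5], [4], [6]].
After inserting 1: P = [[1, 5], [3], [4], [6]].
After inserting 2: P = [[1, 2], [3, 5], [4], [6]].
After inserting 7: P = [[1, 2, 7], [3, 5], [4], [6]].
After inserting 8: P = [[1, 2, 7, 8], [3, 5], [4], [6]].

The final insertion tableau P = [[1, 2, 7, 8], [3, 5], [4], [6]] has shape [4, 2, 1, 1].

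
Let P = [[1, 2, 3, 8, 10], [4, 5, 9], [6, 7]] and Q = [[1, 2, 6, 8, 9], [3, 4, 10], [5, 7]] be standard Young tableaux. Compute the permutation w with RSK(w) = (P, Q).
6 7 1 4 2 5 3 9 10 8

Reverse the RSK construction: for i from n down to 1, find the cell of Q containing i, remove the entry at that cell from P, and reverse-bump it up through P; the value ejected from row 1 is w(i).

Step i=10: Q has 10 at row 2, column 3; remove 9 from row 2 of P and reverse-bump: 9 enters row 1 and ejects 8. So w(10) = 8. P is now [[1, 2, 3, 9, 10], [4, 5], [6, 7]].
Step i=9: Q has 9 at row 1, column 5; remove that cell from P, ejecting 10. So w(9) = 10. P is now [[1, 2, 3, 9], [4, 5], [6, 7]].
Step i=8: Q has 8 at row 1, column 4; remove that cell from P, ejecting 9. So w(8) = 9. P is now [[1, 2, 3], [4, 5], [6, 7]].
Step i=7: Q has 7 at row 3, column 2; remove 7 from row 3 of P and reverse-bump: 7 enters row 2 and ejects 5; 5 enters row 1 and ejects 3. So w(7) = 3. P is now [[1, 2, 5], [4, 7], [6]].
Step i=6: Q has 6 at row 1, column 3; remove that cell from P, ejecting 5. So w(6) = 5. P is now [[1, 2], [4, 7], [6]].
Step i=5: Q has 5 at row 3, column 1; remove 6 from row 3 of P and reverse-bump: 6 enters row 2 and ejects 4; 4 enters row 1 and ejects 2. So w(5) = 2. P is now [[1, 4], [6, 7]].
Step i=4: Q has 4 at row 2, column 2; remove 7 from row 2 of P and reverse-bump: 7 enters row 1 and ejects 4. So w(4) = 4. P is now [[1, 7], [6]].
Step i=3: Q has 3 at row 2, column 1; remove 6 from row 2 of P and reverse-bump: 6 enters row 1 and ejects 1. So w(3) = 1. P is now [[6, 7]].
Step i=2: Q has 2 at row 1, column 2; remove that cell from P, ejecting 7. So w(2) = 7. P is now [[6]].
Step i=1: Q has 1 at row 1, column 1; remove that cell from P, ejecting 6. So w(1) = 6. P is now [].

So w = 6 7 1 4 2 5 3 9 10 8.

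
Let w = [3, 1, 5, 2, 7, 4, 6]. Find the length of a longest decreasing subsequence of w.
2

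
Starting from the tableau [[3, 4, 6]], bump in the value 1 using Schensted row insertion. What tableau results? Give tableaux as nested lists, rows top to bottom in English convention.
In row 1, 1 replaces 3 (the leftmost entry greater than 1); 3 is bumped to row 2. 3 starts a new row 2. The new tableau is [[1, 4, 6], [3]].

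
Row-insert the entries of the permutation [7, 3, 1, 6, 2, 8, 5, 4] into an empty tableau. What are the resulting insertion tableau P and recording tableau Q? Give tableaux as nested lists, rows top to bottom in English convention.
P = [[1, 2, 4], [3, 5, 8], [6], [7]], Q = [[1, 4, 6], [2, 5, 7], [3], [8]]

Insert each entry of the permutation into P by Schensted row insertion, recording in Q the position of each new cell.

After inserting 7: P = [[7]].
After inserting 3: P = [[3], [7]].
After inserting 1: P = [[1], [3], [7]].
After inserting 6: P = [[1, 6], [3], [7]].
After inserting 2: P = [[1, 2], [3, 6], [7]].
After inserting 8: P = [[1, 2, 8], [3, 6], [7]].
After inserting 5: P = [[1, 2, 5], [3, 6, 8], [7]].
After inserting 4: P = [[1, 2, 4], [3, 5, 8], [6], [7]].

So P = [[1, 2, 4], [3, 5, 8], [6], [7]], Q = [[1, 4, 6], [2, 5, 7], [3], [8]].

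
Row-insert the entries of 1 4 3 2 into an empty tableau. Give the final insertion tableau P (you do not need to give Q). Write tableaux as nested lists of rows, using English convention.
Insert 1: appended to row 1. P = [[1]].
Insert 4: appended to row 1. P = [[1, 4]].
Insert 3: 3 bumps 4 from row 1; 4 starts row 2. P = [[1, 3], [4]].
Insert 2: 2 bumps 3 from row 1; 3 bumps 4 from row 2; 4 starts row 3. P = [[1, 2], [3], [4]].

So P = [[1, 2], [3], [4]].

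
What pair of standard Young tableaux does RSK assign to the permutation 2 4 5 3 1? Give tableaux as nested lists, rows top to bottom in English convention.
Insert each entry of the permutation into P by Schensted row insertion, recording in Q the position of each new cell.

Insert 2: appended to row 1. P = [[2]].
Insert 4: appended to row 1. P = [[2, 4]].
Insert 5: appended to row 1. P = [[2, 4, 5]].
Insert 3: 3 bumps 4 from row 1; 4 starts row 2. P = [[2, 3, 5], [4]].
Insert 1: 1 bumps 2 from row 1; 2 bumps 4 from row 2; 4 starts row 3. P = [[1, 3, 5], [2], [4]].

So P = [[1, 3, 5], [2], [4]], Q = [[1, 2, 3], [4], [5]].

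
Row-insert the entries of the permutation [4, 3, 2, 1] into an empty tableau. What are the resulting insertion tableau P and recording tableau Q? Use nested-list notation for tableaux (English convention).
P = [[1], [2], [3], [4]], Q = [[1], [2], [3], [4]]

Insert each entry of the permutation into P by Schensted row insertion, recording in Q the position of each new cell.

Insert 4: appended to row 1. P = [[4]], Q = [[1]].
Insert 3: 3 bumps 4 from row 1; 4 starts row 2. P = [[3], [4]], Q = [[1], [2]].
Insert 2: 2 bumps 3 from row 1; 3 bumps 4 from row 2; 4 starts row 3. P = [[2], [3], [4]], Q = [[1], [2], [3]].
Insert 1: 1 bumps 2 from row 1; 2 bumps 3 from row 2; 3 bumps 4 from row 3; 4 starts row 4. P = [[1], [2], [3], [4]], Q = [[1], [2], [3], [4]].

So P = [[1], [2], [3], [4]], Q = [[1], [2], [3], [4]].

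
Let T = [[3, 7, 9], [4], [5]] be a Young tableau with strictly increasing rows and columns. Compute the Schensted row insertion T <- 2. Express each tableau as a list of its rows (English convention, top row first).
In row 1, 2 replaces 3 (the leftmost entry greater than 2); 3 is bumped to row 2. In row 2, 3 replaces 4 (the leftmost entry greater than 3); 4 is bumped to row 3. In row 3, 4 replaces 5 (the leftmost entry greater than 4); 5 is bumped to row 4. 5 starts a new row 4. The new tableau is [[2, 7, 9], [3], [4], [5]].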